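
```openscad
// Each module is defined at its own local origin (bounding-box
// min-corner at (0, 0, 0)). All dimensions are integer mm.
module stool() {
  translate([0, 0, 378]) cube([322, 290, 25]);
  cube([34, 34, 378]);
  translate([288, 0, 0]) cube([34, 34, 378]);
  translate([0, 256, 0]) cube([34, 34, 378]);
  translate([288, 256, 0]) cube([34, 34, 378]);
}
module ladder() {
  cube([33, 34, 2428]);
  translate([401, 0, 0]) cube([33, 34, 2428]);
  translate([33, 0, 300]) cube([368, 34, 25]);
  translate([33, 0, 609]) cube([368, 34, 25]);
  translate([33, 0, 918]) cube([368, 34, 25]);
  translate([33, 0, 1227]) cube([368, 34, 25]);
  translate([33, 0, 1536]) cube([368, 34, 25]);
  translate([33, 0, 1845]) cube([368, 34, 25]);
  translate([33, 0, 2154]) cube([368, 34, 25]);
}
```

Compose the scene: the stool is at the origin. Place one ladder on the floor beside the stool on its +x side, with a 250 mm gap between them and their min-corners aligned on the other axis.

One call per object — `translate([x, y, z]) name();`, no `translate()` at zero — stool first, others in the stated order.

stool();
translate([572, 0, 0]) ladder();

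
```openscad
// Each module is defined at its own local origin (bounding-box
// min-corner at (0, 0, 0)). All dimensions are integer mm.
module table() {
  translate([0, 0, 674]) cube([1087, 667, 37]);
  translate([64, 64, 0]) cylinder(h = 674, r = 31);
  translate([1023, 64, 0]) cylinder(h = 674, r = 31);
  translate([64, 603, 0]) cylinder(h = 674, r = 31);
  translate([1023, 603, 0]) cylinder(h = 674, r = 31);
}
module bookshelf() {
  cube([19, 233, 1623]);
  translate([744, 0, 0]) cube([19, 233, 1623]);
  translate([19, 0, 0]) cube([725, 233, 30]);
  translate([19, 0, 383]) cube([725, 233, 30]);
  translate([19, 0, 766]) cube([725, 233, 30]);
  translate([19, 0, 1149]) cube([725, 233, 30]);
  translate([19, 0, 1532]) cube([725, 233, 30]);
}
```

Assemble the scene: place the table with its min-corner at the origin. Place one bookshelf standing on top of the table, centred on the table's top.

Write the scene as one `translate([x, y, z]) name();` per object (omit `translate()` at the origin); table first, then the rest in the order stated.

table();
translate([162, 217, 711]) bookshelf();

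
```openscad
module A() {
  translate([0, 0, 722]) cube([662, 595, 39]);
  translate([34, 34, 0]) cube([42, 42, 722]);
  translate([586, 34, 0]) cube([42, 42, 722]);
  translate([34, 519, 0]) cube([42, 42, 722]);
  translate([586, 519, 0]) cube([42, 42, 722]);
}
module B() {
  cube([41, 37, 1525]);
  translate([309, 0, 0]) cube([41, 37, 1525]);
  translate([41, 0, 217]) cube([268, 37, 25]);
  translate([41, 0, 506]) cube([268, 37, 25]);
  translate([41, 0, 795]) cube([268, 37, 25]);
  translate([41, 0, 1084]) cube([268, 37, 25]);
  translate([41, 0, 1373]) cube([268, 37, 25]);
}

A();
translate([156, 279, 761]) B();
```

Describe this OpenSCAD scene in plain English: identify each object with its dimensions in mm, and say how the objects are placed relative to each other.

A is a table: top 662 mm (x) × 595 mm (y), 39 mm thick, upper face at z = 761 mm, on four 42×42 mm square legs, each inset 34 mm from the nearest pair of top edges, running from z = 0 to the bottom of the top.

B is a straight ladder. Two 41×37 mm vertical rails, 1525 mm tall, stand 350 mm apart (outside-to-outside) with their front faces coplanar on the −y side. 5 rungs, each 37 mm deep and 25 mm tall, span between the inner faces of the rails, front faces flush with the rails. The lowest rung's underside is at z = 217 mm and rungs are spaced 289 mm apart (underside to underside).

The ladder is on top of the table, centred.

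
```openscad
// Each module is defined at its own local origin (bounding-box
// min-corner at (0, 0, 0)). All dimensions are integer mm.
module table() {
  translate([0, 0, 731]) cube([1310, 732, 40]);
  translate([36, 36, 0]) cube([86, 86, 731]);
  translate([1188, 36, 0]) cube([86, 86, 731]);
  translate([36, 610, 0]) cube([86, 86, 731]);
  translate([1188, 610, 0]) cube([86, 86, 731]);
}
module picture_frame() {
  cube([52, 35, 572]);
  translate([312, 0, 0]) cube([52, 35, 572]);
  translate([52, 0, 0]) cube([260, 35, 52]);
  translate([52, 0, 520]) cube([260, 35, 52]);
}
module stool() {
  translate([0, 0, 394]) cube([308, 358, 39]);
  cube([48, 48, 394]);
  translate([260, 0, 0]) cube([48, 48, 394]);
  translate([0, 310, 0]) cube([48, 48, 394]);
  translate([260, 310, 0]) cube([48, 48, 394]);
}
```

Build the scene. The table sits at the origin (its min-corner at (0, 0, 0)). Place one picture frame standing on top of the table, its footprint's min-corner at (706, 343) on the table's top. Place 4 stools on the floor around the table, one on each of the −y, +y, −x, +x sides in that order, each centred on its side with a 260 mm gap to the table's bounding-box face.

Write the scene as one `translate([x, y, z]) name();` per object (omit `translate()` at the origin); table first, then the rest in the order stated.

table();
translate([706, 343, 771]) picture_frame();
translate([501, -618, 0]) stool();
translate([501, 992, 0]) stool();
translate([-568, 187, 0]) stool();
translate([1570, 187, 0]) stool();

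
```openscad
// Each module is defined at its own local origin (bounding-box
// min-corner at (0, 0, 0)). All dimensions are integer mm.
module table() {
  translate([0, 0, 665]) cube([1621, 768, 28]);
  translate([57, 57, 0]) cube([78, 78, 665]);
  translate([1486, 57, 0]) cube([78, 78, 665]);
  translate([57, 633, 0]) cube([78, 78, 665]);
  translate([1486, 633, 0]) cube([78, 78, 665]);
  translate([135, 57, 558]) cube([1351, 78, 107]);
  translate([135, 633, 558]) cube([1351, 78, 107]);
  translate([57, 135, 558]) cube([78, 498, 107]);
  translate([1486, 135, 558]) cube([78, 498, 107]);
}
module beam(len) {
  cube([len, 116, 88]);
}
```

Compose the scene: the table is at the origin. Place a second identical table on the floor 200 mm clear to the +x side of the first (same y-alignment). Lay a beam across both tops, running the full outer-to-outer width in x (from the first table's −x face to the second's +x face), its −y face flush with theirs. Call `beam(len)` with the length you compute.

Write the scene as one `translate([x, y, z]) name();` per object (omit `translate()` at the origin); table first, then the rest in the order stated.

table();
translate([1821, 0, 0]) table();
translate([0, 0, 693]) beam(3442);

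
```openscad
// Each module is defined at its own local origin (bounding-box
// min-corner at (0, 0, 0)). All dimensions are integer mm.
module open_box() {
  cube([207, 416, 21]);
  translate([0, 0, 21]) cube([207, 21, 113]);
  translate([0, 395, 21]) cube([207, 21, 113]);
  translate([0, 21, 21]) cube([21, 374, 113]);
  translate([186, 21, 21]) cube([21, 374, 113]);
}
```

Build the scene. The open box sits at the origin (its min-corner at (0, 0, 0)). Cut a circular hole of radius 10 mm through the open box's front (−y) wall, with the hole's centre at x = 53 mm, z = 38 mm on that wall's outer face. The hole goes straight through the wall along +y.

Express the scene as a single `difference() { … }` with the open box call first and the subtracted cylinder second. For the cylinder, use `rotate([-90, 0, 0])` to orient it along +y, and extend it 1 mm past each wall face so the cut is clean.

difference() {
  open_box();
  translate([53, -1, 38]) rotate([-90, 0, 0]) cylinder(h = 23, r = 10);
}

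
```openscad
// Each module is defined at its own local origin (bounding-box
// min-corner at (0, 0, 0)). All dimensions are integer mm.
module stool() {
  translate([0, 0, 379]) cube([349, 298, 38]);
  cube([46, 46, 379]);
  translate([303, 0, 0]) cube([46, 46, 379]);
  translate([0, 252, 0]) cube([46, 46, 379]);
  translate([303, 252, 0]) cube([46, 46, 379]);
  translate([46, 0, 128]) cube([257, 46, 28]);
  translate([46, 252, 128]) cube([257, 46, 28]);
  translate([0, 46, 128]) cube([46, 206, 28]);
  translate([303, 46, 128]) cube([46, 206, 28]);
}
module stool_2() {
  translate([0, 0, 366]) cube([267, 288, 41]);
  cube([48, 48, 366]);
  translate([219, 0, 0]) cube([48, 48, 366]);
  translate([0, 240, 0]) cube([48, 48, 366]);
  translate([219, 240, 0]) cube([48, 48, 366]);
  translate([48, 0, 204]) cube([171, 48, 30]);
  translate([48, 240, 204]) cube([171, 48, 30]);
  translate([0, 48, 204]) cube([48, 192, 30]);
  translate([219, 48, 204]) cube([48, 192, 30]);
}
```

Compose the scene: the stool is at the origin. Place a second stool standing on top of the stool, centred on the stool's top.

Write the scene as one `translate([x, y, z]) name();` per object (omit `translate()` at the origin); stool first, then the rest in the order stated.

stool();
translate([41, 5, 417]) stool_2();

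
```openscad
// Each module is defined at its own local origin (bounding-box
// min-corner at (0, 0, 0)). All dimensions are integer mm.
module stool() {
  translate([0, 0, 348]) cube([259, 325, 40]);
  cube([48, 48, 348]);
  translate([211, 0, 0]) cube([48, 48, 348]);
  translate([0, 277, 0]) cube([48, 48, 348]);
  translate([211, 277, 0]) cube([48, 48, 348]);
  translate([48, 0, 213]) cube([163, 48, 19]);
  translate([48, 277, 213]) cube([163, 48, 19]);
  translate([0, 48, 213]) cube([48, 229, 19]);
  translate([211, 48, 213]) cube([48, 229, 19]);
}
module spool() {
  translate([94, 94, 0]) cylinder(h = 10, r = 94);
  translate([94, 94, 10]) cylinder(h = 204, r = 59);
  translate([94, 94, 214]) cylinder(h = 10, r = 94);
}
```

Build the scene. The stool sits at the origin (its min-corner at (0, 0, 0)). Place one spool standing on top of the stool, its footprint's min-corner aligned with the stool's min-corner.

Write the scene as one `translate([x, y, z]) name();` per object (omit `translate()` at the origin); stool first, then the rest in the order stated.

stool();
translate([0, 0, 388]) spool();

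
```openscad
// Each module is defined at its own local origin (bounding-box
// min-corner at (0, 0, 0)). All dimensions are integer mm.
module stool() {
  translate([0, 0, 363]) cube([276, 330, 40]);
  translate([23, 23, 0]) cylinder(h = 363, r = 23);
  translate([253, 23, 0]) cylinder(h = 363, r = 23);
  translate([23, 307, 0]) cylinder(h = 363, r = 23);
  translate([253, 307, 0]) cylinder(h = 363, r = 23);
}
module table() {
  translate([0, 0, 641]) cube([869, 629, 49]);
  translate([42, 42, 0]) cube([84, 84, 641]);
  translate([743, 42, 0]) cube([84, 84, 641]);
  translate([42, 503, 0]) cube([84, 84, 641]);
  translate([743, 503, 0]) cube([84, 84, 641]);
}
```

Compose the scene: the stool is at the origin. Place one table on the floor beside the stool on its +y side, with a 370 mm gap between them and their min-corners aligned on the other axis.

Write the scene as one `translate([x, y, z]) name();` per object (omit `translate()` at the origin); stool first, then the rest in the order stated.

stool();
translate([0, 700, 0]) table();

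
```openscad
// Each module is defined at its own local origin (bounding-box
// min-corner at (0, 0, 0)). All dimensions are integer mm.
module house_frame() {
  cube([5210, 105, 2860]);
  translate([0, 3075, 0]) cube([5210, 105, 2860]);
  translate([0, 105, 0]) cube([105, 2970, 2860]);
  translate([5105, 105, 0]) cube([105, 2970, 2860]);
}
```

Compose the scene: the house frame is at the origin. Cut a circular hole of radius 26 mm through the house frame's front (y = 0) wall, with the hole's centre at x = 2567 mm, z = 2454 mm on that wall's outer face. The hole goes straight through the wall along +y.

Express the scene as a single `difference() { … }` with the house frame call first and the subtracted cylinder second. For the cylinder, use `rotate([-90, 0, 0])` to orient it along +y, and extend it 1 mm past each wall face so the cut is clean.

difference() {
  house_frame();
  translate([2567, -1, 2454]) rotate([-90, 0, 0]) cylinder(h = 107, r = 26);
}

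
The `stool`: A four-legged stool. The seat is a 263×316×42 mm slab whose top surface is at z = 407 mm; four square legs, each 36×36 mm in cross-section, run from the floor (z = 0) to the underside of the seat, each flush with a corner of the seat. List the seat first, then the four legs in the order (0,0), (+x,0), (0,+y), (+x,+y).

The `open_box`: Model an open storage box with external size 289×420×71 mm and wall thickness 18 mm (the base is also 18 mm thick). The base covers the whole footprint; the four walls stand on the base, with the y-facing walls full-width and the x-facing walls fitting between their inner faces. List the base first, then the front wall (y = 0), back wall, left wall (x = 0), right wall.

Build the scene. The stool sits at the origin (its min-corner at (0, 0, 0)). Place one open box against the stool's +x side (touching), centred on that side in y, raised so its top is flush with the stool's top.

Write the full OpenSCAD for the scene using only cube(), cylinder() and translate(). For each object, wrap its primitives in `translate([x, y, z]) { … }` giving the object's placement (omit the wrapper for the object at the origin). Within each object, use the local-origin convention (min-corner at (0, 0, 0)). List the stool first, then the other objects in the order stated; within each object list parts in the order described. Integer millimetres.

translate([0, 0, 365]) cube([263, 316, 42]);
cube([36, 36, 365]);
translate([227, 0, 0]) cube([36, 36, 365]);
translate([0, 280, 0]) cube([36, 36, 365]);
translate([227, 280, 0]) cube([36, 36, 365]);
translate([263, -52, 336]) {
  cube([289, 420, 18]);
  translate([0, 0, 18]) cube([289, 18, 53]);
  translate([0, 402, 18]) cube([289, 18, 53]);
  translate([0, 18, 18]) cube([18, 384, 53]);
  translate([271, 18, 18]) cube([18, 384, 53]);
}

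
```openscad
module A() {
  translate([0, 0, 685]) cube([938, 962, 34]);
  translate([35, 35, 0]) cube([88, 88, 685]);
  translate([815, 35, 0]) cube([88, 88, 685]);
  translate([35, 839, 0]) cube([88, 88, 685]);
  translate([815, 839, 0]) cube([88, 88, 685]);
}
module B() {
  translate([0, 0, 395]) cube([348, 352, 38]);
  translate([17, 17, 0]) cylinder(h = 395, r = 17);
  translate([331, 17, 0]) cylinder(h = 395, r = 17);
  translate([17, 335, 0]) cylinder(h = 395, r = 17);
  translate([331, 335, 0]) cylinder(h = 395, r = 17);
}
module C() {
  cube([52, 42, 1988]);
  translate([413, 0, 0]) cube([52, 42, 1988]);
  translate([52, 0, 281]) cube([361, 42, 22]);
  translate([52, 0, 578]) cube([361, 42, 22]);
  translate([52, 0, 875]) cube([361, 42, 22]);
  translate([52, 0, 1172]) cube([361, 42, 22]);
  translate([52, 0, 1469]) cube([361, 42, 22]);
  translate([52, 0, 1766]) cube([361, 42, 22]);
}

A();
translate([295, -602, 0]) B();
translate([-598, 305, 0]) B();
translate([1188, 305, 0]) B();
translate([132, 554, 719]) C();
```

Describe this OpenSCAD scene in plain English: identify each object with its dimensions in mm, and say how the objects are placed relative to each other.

A is a table: top 938 mm (x) × 962 mm (y), 34 mm thick, upper face at z = 719 mm, on four 88×88 mm square legs, each inset 35 mm from the nearest pair of top edges, running from z = 0 to the bottom of the top.

B is a four-legged stool. The seat is 348×352 mm, 38 mm thick, top at z = 433 mm. It stands on four round legs, each 34 mm in diameter, from z = 0 to the seat underside, each leg's axis is inset half a diameter from the nearest pair of seat edges (so the leg's bounding box is flush with the corner).

C is a straight ladder. Two 52×42 mm vertical rails, 1988 mm tall, stand 465 mm apart (outside-to-outside) with their front faces coplanar on the −y side. 6 rungs, each 42 mm deep and 22 mm tall, span between the inner faces of the rails, front faces flush with the rails. The lowest rung's underside is at z = 281 mm and rungs are spaced 297 mm apart (underside to underside).

Three stools sit around the table at the −y, −x, +x sides. The ladder is on top of the table.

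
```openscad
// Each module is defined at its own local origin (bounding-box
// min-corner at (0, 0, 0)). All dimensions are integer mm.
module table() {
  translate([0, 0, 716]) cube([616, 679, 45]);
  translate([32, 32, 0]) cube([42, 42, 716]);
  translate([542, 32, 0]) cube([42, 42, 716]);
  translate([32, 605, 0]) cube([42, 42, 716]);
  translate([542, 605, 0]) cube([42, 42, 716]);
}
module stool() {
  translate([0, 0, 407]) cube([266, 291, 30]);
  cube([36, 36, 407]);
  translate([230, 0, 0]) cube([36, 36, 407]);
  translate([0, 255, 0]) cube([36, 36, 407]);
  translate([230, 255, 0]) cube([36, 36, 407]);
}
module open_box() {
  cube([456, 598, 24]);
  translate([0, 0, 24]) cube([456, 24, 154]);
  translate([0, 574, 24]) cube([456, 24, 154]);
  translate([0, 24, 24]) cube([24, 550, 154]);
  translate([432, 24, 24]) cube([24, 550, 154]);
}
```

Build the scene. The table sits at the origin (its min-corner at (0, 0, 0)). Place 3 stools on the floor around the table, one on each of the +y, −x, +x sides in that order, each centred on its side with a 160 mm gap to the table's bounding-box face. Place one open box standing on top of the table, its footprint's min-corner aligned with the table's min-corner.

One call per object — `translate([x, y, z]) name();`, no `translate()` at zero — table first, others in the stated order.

table();
translate([175, 839, 0]) stool();
translate([-426, 194, 0]) stool();
translate([776, 194, 0]) stool();
translate([0, 0, 761]) open_box();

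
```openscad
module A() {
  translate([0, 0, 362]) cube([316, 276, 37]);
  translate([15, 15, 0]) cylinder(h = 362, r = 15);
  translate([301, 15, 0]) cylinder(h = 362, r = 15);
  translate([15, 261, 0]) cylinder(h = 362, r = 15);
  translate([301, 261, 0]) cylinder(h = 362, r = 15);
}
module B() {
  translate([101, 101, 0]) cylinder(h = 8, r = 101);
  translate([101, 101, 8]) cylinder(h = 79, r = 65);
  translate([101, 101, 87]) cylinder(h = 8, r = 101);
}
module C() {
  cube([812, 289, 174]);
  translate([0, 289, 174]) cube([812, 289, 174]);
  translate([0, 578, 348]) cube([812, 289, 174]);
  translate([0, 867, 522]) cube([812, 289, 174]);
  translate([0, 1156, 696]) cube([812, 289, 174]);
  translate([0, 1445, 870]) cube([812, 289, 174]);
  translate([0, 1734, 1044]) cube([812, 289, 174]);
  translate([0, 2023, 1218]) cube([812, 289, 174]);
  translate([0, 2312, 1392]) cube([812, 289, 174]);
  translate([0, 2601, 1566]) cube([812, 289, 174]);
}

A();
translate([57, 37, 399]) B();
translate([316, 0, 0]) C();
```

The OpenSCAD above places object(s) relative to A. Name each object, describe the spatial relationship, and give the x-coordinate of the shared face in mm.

The stool's +x face and the staircase's −x face are both at x = 316 mm.

A is a stool. B is a spool. C is a staircase. The spool is on top of the stool, centred. The staircase is against the stool's +x side, with their −y faces flush. The x-coordinate of the shared face is 316 mm.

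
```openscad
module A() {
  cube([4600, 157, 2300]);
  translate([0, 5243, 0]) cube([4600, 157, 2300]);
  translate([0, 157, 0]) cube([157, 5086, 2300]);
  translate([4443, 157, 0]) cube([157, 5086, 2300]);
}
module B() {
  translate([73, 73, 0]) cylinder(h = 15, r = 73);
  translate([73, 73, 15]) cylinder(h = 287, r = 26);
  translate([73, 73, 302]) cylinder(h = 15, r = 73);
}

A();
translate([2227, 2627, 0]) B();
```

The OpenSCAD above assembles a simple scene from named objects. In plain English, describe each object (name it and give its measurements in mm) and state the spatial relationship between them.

A is a box-shaped house frame (walls only): outside footprint 4600×5400 mm, wall height 2300 mm, wall thickness 157 mm. The two y-facing walls run the full x-width; the two x-facing walls fit between the inner faces of the y-facing walls.

B is a spool: two coaxial disc flanges of radius 73 mm and thickness 15 mm, joined by a core cylinder of radius 26 mm and height 287 mm. The lower flange rests on z = 0 and the three cylinders share a vertical axis.

The spool sits inside the house frame, centred.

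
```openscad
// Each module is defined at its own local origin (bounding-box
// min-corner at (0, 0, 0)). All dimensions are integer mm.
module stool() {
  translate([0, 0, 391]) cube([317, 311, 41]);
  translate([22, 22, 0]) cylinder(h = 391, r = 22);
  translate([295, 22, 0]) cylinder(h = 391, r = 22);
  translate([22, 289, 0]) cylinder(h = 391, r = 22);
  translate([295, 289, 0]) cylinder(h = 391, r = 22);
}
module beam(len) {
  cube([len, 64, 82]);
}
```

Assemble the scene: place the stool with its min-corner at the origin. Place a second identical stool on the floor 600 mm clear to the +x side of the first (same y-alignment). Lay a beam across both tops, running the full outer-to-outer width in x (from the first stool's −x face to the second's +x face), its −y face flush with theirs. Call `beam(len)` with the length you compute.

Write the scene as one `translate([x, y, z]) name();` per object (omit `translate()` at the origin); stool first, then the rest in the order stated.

stool();
translate([917, 0, 0]) stool();
translate([0, 0, 432]) beam(1234);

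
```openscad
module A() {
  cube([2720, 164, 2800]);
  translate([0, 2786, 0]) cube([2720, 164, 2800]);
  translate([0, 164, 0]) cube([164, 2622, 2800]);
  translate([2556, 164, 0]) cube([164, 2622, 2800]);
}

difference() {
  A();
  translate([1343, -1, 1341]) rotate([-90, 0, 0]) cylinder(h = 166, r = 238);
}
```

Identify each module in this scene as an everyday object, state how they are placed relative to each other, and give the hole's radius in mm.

The subtracted cylinder has r = 238 mm.

A is a house frame. The house frame has a circular hole through its front wall. The hole's radius is 238 mm.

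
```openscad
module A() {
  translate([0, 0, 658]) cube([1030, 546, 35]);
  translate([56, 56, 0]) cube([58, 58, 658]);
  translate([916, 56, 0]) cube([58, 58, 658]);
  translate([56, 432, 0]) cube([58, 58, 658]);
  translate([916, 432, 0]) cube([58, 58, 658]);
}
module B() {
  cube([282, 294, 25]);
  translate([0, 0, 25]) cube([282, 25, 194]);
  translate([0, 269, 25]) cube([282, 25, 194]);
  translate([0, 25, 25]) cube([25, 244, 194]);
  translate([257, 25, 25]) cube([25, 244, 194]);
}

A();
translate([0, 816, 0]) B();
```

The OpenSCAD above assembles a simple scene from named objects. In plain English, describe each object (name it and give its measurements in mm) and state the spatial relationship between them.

A is a table: top 1030 mm (x) × 546 mm (y), 35 mm thick, upper face at z = 693 mm, on four 58×58 mm square legs, each inset 56 mm from the nearest pair of top edges, running from z = 0 to the bottom of the top.

B is an open-topped rectangular box: outside dimensions 282×294×219 mm, with a uniform wall and base thickness of 25 mm. The base is a full 282×294 slab on the floor; four walls sit on top of the base. The front and back walls (the −y and +y sides) span the full width; the two side walls fit between them.

The open box is on the floor beside the table on its +y side.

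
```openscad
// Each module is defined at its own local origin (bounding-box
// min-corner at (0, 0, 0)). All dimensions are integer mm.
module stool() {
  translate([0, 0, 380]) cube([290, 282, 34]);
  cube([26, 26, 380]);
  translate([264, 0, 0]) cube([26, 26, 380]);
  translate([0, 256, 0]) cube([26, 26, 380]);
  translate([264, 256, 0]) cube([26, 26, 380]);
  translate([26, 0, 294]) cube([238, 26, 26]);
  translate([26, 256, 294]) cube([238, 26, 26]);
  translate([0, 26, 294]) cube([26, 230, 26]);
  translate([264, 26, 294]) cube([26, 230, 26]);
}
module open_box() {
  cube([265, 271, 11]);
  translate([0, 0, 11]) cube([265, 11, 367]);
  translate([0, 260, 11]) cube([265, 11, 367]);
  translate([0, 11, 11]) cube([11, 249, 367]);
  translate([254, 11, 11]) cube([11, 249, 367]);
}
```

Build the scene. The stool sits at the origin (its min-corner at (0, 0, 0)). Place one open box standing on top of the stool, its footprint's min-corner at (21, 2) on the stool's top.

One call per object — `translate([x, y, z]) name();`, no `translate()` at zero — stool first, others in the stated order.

stool();
translate([21, 2, 414]) open_box();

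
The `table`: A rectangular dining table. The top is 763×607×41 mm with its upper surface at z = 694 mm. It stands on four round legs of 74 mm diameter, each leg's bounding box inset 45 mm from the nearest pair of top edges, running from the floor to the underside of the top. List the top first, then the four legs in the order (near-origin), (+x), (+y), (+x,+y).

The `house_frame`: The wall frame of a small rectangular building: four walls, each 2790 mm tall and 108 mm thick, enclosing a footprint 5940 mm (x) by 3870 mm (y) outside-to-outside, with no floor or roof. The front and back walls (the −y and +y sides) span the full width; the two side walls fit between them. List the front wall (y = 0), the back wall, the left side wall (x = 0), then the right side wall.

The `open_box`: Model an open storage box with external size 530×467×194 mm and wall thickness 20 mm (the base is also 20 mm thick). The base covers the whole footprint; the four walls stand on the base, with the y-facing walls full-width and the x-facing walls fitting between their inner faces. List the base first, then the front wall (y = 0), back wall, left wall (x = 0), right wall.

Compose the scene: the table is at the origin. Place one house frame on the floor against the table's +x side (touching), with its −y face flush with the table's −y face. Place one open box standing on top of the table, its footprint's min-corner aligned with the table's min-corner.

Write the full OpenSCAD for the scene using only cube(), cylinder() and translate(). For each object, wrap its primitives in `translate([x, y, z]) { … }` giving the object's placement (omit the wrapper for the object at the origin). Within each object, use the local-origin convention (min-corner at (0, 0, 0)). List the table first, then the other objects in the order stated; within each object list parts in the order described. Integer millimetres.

translate([0, 0, 653]) cube([763, 607, 41]);
translate([82, 82, 0]) cylinder(h = 653, r = 37);
translate([681, 82, 0]) cylinder(h = 653, r = 37);
translate([82, 525, 0]) cylinder(h = 653, r = 37);
translate([681, 525, 0]) cylinder(h = 653, r = 37);
translate([763, 0, 0]) {
  cube([5940, 108, 2790]);
  translate([0, 3762, 0]) cube([5940, 108, 2790]);
  translate([0, 108, 0]) cube([108, 3654, 2790]);
  translate([5832, 108, 0]) cube([108, 3654, 2790]);
}
translate([0, 0, 694]) {
  cube([530, 467, 20]);
  translate([0, 0, 20]) cube([530, 20, 174]);
  translate([0, 447, 20]) cube([530, 20, 174]);
  translate([0, 20, 20]) cube([20, 427, 174]);
  translate([510, 20, 20]) cube([20, 427, 174]);
}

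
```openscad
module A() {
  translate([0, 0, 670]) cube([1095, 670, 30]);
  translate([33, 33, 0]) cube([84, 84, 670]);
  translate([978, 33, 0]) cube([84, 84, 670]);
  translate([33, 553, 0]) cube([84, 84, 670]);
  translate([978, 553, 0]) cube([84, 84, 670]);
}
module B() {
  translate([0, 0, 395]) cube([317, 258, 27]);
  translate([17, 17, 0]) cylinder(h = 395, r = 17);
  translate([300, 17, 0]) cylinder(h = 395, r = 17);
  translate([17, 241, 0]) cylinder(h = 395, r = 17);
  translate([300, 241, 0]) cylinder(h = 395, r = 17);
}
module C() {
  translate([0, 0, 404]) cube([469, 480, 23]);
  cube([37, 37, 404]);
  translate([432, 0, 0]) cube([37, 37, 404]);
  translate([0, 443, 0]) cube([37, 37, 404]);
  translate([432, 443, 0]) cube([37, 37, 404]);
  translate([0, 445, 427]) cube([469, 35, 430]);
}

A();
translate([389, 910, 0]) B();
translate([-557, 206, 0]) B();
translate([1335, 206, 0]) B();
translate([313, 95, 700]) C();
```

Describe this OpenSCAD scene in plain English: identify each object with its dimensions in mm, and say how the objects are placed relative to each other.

A is a table with a 1095×670 mm rectangular top, 30 mm thick, top surface at z = 700 mm, supported by four 84×84 mm square legs, each inset 33 mm from the nearest pair of top edges, running from the floor.

B is a simple wooden stool: a rectangular seat 317 mm (x) by 258 mm (y), 27 mm thick, top face at z = 422 mm, on four round legs, each 34 mm in diameter. The legs rest on z = 0, each leg's axis is inset half a diameter from the nearest pair of seat edges (so the leg's bounding box is flush with the corner).

C is a chair: 469×480 mm seat, 23 mm thick, top at z = 427 mm, on four 37 mm square corner legs flush with the seat edges. A 35 mm thick backrest slab spans the full seat width, extending 430 mm above the seat top, its back face flush with the seat's +y edge.

Three stools sit around the table at the +y, −x, +x sides. The chair is on top of the table, centred.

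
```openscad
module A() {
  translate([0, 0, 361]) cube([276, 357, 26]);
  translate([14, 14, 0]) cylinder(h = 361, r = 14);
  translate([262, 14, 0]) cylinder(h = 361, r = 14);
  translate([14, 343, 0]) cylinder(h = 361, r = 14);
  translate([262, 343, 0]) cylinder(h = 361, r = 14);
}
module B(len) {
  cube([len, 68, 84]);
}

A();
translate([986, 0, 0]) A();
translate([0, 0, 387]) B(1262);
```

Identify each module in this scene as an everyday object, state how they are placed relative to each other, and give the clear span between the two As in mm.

A is a stool. B is a beam. A beam spans the tops of two stools. The clear span between the two stools is 710 mm.

Second stool starts at x = 986; first ends at x = 276; clear span = 986 − 276 = 710 mm.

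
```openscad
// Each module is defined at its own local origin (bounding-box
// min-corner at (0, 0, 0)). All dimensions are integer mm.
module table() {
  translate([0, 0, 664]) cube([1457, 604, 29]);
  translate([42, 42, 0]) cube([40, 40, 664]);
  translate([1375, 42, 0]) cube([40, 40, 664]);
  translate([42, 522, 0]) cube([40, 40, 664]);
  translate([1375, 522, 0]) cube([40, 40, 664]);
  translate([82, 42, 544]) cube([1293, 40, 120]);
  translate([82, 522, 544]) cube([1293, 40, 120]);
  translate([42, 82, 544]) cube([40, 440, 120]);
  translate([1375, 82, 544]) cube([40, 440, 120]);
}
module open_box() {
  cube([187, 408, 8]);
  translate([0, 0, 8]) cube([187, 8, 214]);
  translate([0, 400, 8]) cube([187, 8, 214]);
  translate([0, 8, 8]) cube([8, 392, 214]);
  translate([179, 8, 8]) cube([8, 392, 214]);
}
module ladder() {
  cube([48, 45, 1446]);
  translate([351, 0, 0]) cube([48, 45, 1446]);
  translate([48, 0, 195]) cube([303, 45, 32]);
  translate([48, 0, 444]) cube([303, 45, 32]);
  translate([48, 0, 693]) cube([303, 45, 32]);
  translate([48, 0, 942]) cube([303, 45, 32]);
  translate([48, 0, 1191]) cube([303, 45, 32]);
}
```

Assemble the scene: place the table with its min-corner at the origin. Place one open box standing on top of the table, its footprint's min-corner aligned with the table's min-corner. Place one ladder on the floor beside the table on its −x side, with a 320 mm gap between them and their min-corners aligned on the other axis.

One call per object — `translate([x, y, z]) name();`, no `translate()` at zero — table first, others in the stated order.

table();
translate([0, 0, 693]) open_box();
translate([-719, 0, 0]) ladder();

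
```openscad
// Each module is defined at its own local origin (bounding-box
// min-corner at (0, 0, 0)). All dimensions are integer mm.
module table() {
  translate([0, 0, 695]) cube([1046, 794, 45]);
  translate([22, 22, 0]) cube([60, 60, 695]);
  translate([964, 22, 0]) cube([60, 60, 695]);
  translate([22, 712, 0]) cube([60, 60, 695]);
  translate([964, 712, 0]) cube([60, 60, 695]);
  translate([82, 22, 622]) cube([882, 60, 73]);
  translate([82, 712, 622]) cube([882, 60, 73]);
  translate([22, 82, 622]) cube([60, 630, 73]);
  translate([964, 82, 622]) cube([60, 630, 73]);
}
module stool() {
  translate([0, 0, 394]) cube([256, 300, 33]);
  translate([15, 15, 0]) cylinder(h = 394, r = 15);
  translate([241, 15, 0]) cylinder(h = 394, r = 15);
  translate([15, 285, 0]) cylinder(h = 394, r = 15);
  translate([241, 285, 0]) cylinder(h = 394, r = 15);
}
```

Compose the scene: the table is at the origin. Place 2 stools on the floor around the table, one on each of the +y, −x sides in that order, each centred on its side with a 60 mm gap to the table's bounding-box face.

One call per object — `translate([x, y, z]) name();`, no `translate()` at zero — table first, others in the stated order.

table();
translate([395, 854, 0]) stool();
translate([-316, 247, 0]) stool();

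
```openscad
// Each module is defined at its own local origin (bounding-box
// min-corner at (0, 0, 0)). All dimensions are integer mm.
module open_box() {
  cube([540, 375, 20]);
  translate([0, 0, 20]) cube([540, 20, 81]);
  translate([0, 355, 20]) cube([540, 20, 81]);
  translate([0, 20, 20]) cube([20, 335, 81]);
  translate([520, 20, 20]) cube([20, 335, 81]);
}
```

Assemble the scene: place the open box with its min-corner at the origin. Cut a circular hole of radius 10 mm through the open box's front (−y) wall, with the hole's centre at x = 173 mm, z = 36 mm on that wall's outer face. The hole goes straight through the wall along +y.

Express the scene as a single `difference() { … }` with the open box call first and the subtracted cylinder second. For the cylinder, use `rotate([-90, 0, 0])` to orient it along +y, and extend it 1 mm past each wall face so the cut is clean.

difference() {
  open_box();
  translate([173, -1, 36]) rotate([-90, 0, 0]) cylinder(h = 22, r = 10);
}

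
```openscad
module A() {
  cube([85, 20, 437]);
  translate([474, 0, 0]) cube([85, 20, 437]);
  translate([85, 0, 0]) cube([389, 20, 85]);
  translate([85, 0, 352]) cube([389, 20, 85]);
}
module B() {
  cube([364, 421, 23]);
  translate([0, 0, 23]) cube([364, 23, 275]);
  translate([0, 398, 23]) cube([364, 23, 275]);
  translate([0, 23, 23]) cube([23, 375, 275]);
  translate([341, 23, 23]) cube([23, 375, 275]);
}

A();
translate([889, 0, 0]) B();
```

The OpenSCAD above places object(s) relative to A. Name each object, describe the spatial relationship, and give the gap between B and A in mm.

The open box's nearest face is 330 mm from the picture frame's +x face.

A is a picture frame. B is an open box. The open box is on the floor beside the picture frame on its +x side. The gap between the open box and the picture frame is 330 mm.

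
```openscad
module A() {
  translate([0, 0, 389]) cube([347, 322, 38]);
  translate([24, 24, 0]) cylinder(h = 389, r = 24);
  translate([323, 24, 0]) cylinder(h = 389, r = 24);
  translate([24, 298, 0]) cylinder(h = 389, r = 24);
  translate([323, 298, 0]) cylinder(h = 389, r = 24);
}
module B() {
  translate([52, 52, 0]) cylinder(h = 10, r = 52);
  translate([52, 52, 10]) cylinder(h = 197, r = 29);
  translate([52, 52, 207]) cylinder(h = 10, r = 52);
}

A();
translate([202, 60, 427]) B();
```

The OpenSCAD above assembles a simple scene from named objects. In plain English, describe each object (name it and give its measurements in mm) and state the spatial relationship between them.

A is a simple wooden stool: a rectangular seat 347 mm (x) by 322 mm (y), 38 mm thick, top face at z = 427 mm, on four round legs, each 48 mm in diameter. The legs rest on z = 0, each leg's axis is inset half a diameter from the nearest pair of seat edges (so the leg's bounding box is flush with the corner).

B is a spool: two coaxial disc flanges of radius 52 mm and thickness 10 mm, joined by a core cylinder of radius 29 mm and height 197 mm. The lower flange rests on z = 0 and the three cylinders share a vertical axis.

The spool is on top of the stool.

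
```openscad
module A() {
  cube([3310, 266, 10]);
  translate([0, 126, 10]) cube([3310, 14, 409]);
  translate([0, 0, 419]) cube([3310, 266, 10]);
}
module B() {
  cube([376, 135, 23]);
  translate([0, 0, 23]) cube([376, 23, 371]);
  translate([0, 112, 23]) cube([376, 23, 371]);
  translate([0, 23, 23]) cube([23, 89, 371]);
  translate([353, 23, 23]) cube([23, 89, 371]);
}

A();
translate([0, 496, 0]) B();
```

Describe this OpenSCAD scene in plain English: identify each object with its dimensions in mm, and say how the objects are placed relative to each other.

A is an I-beam lying along x, 3310 mm long. Overall section height 429 mm. Two flanges 266 mm wide (y) and 10 mm thick, one on the floor and one at the top; a web 14 mm thick runs between them, centred on the flange width.

B is an open storage box with external size 376×135×394 mm and wall thickness 23 mm (the base is also 23 mm thick). The base covers the whole footprint; the four walls stand on the base, with the y-facing walls full-width and the x-facing walls fitting between their inner faces.

The open box is on the floor beside the I-beam on its +y side.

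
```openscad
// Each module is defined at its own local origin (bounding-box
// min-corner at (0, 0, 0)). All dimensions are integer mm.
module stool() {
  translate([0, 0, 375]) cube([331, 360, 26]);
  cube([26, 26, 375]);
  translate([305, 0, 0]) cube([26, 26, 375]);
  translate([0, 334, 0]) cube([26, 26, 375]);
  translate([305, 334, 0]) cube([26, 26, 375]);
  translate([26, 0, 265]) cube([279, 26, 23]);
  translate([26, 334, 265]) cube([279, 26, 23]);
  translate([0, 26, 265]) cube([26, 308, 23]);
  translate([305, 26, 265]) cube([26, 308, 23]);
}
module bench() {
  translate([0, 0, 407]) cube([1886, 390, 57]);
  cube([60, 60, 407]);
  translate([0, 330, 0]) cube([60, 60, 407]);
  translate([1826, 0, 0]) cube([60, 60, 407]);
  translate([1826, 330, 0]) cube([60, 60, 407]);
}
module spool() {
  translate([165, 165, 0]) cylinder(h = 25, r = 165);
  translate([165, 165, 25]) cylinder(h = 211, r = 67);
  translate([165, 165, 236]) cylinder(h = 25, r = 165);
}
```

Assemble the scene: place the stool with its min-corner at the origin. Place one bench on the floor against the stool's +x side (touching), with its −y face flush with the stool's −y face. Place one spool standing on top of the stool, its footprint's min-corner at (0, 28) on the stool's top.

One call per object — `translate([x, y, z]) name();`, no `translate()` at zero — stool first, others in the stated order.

stool();
translate([331, 0, 0]) bench();
translate([0, 28, 401]) spool();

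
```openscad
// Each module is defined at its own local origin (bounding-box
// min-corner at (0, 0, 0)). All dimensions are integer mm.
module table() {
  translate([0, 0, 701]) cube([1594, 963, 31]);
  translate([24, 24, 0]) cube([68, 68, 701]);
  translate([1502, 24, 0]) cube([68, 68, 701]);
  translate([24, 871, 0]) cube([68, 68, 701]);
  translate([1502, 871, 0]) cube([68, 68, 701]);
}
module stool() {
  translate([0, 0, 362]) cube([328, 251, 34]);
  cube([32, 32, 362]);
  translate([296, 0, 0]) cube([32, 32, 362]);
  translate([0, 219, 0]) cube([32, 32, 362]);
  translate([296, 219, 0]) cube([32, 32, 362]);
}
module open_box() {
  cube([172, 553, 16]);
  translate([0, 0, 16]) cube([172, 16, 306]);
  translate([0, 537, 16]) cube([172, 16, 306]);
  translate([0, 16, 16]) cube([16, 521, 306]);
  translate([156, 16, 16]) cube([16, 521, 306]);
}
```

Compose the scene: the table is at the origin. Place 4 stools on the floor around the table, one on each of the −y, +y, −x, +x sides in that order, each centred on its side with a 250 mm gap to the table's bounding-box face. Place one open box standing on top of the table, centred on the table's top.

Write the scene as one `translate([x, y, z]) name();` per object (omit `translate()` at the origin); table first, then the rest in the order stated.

table();
translate([633, -501, 0]) stool();
translate([633, 1213, 0]) stool();
translate([-578, 356, 0]) stool();
translate([1844, 356, 0]) stool();
translate([711, 205, 732]) open_box();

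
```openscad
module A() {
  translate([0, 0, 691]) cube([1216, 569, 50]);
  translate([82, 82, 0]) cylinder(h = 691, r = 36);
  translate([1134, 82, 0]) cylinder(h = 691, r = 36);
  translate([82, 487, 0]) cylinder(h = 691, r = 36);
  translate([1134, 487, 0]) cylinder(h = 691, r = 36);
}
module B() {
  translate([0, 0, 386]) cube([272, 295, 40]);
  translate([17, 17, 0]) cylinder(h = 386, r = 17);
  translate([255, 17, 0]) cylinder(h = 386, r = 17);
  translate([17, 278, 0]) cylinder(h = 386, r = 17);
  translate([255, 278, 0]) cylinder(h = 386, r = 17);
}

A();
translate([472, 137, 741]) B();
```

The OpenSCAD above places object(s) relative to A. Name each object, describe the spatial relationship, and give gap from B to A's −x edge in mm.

A is a table. B is a stool. The stool is on top of the table, centred. The gap from the stool to the table's −x edge is 472 mm.

The stool's min-x is at 472; the table's min-x is 0; gap = 472 mm.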